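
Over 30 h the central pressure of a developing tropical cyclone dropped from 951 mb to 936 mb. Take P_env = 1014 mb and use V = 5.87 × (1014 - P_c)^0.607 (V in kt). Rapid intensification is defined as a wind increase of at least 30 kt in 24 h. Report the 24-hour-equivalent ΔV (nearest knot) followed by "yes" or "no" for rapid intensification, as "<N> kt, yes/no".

V₁: ΔP = 63, V ≈ 5.87 × 63^0.607 ≈ 72.58 kt.
V₂: ΔP = 78, V ≈ 5.87 × 78^0.607 ≈ 82.63 kt.
ΔV over 30 h = 10.05 kt → 24 h equivalent = 10.05 × 24/30 ≈ 8.04 kt.
8 kt < 30 kt ⇒ not rapid intensification.

8 kt, no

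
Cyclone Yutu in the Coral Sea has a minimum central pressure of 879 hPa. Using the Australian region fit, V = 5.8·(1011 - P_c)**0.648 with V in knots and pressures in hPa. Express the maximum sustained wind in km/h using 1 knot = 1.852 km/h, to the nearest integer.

254 km/h

ΔP = 1011 − 879 = 132 hPa.
V ≈ 5.8 × 132^0.648 = 5.8 × 23.666 ≈ 137.265 kt.
137.265 × 1.852 ≈ 254.21 km/h → 254 km/h.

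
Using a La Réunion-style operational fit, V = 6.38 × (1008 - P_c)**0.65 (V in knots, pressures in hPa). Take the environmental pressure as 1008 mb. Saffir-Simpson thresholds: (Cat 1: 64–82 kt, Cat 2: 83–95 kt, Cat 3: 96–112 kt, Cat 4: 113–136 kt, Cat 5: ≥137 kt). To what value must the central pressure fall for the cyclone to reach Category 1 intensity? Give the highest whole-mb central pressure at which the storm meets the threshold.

Category 1 begins at V = 64 kt.
Required ΔP = (64/6.38)^(1/0.65) = 10.031^1.538 ≈ 34.72 mb.
P_c ≤ 1008 − 34.72 = 973.28, so the highest integer P_c is 973 mb.

973 mb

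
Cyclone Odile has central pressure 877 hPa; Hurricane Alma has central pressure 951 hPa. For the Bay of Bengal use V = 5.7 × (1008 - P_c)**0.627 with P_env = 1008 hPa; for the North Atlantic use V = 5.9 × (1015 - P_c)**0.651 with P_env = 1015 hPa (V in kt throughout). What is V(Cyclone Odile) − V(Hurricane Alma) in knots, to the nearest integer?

33 kt

Cyclone Odile: ΔP = 131; V ≈ 5.7 × 131^0.627 ≈ 121.17 kt.
Hurricane Alma: ΔP = 64; V ≈ 5.9 × 64^0.651 ≈ 88.45 kt.
Difference ≈ 121.17 − 88.45 = 32.72 → 33 kt.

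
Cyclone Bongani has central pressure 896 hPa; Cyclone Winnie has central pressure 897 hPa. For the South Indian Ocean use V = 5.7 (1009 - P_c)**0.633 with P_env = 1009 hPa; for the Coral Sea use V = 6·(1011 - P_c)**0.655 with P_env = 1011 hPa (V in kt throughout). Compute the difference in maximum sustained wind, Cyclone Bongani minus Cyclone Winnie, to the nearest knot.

Cyclone Bongani: ΔP = 113; V ≈ 5.7 × 113^0.633 ≈ 113.62 kt.
Cyclone Winnie: ΔP = 114; V ≈ 6 × 114^0.655 ≈ 133.48 kt.
Difference ≈ 113.62 − 133.48 = -19.86 → -20 kt.

-20 kt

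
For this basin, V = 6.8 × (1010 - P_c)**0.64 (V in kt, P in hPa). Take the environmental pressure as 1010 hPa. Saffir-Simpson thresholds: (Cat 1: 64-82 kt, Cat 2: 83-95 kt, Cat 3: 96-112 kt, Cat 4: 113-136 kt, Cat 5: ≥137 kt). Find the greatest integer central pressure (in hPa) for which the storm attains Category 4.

929 hPa

Category 4 begins at V = 113 kt.
Required ΔP = (113/6.8)^(1/0.64) = 16.618^1.562 ≈ 80.75 hPa.
P_c ≤ 1010 − 80.75 = 929.25, so the highest integer P_c is 929 hPa.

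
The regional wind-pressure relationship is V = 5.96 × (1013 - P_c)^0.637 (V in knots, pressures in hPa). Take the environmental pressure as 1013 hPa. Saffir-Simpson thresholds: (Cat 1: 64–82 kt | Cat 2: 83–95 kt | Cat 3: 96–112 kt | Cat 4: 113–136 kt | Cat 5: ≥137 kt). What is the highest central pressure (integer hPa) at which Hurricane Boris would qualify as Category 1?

971 hPa

Category 1 begins at V = 64 kt.
Required ΔP = (64/5.96)^(1/0.637) = 10.738^1.570 ≈ 41.54 hPa.
P_c ≤ 1013 − 41.54 = 971.46, so the highest integer P_c is 971 hPa.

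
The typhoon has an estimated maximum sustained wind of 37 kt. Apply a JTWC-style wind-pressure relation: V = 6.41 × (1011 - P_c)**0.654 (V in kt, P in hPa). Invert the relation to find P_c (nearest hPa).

ΔP = (V / 6.41)^(1/0.654) = (37/6.41)^1.529.
37/6.41 = 5.772; 5.772^1.529 ≈ 14.59 hPa.
P_c = 1011 − 14.59 = 996.41 ≈ 996 hPa.

996 hPa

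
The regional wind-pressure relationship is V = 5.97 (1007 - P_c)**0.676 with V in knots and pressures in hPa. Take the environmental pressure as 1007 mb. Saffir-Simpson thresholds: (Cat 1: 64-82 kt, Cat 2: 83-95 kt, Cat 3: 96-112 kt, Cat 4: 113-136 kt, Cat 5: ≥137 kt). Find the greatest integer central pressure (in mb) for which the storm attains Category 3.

Category 3 begins at V = 96 kt.
Required ΔP = (96/5.97)^(1/0.676) = 16.080^1.479 ≈ 60.88 mb.
P_c ≤ 1007 − 60.88 = 946.12, so the highest integer P_c is 946 mb.

946 mb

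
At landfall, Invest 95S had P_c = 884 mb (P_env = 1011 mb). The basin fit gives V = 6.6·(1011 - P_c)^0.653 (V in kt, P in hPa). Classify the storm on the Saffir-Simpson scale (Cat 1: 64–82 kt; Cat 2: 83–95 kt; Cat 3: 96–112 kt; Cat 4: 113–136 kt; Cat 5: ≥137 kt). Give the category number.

5

ΔP = 1011 − 884 = 127 mb.
V ≈ 6.6 × 127^0.653 = 6.6 × 23.65 ≈ 156 kt.
156 kt falls in the Category 5 band.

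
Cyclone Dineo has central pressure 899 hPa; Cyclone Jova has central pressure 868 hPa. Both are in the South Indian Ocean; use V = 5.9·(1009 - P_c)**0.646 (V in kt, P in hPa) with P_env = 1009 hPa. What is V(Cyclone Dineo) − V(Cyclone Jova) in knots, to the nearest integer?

-21 kt

Cyclone Dineo: ΔP = 110; V ≈ 5.9 × 110^0.646 ≈ 122.91 kt.
Cyclone Jova: ΔP = 141; V ≈ 5.9 × 141^0.646 ≈ 144.29 kt.
Difference ≈ 122.91 − 144.29 = -21.38 → -21 kt.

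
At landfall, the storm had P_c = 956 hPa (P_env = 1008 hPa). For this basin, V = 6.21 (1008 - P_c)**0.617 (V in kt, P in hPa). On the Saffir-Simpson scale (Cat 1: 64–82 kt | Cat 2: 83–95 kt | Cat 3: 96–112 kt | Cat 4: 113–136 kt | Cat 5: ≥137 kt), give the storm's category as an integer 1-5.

ΔP = 1008 − 956 = 52 hPa.
V ≈ 6.21 × 52^0.617 = 6.21 × 11.45 ≈ 71 kt.
71 kt falls in the Category 1 band.

1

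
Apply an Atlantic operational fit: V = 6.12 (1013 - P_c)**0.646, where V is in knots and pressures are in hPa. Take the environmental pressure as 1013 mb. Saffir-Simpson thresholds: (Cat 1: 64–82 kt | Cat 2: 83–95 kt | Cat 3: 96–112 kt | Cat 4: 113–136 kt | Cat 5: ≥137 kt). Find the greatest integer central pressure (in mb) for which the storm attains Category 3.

Category 3 begins at V = 96 kt.
Required ΔP = (96/6.12)^(1/0.646) = 15.686^1.548 ≈ 70.90 mb.
P_c ≤ 1013 − 70.90 = 942.10, so the highest integer P_c is 942 mb.

942 mb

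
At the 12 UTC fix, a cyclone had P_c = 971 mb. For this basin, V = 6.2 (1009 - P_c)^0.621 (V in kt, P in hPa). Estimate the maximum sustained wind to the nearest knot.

ΔP = 1009 − 971 = 38 mb.
38^0.621 ≈ 9.573.
V ≈ 6.2 × 9.573 ≈ 59.4 kt.

59 kt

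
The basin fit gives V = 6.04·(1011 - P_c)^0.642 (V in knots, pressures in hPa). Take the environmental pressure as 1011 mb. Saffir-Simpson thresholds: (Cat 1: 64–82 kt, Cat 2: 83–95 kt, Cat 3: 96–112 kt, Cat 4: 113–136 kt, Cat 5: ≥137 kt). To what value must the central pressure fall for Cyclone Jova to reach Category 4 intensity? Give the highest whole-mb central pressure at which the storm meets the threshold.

Category 4 begins at V = 113 kt.
Required ΔP = (113/6.04)^(1/0.642) = 18.709^1.558 ≈ 95.80 mb.
P_c ≤ 1011 − 95.80 = 915.20, so the highest integer P_c is 915 mb.

915 mb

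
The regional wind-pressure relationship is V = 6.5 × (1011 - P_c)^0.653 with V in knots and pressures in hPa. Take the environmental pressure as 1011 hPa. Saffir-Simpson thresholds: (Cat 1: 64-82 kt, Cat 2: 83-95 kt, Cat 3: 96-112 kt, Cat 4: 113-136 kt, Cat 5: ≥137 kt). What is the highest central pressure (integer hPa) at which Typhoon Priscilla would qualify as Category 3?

Category 3 begins at V = 96 kt.
Required ΔP = (96/6.5)^(1/0.653) = 14.769^1.531 ≈ 61.77 hPa.
P_c ≤ 1011 − 61.77 = 949.23, so the highest integer P_c is 949 hPa.

949 hPa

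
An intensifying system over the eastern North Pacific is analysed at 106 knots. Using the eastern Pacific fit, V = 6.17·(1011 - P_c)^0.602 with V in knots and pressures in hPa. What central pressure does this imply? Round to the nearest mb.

898 mb

ΔP = (V / 6.17)^(1/0.602) = (106/6.17)^1.661.
106/6.17 = 17.180; 17.180^1.661 ≈ 112.60 mb.
P_c = 1011 − 112.60 = 898.40 ≈ 898 mb.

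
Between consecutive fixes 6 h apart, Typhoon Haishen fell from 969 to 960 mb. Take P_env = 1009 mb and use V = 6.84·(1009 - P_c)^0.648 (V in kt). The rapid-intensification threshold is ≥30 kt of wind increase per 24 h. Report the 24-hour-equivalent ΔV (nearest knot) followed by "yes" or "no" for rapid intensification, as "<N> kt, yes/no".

V₁: ΔP = 40, V ≈ 6.84 × 40^0.648 ≈ 74.68 kt.
V₂: ΔP = 49, V ≈ 6.84 × 49^0.648 ≈ 85.17 kt.
ΔV over 6 h = 10.49 kt → 24 h equivalent = 10.49 × 24/6 ≈ 41.96 kt.
42 kt ≥ 30 kt ⇒ rapid intensification.

42 kt, yes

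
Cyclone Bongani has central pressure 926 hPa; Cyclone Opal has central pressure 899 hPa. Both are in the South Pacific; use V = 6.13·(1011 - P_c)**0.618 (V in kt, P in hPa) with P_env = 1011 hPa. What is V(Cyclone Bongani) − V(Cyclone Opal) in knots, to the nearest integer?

-18 kt

Cyclone Bongani: ΔP = 85; V ≈ 6.13 × 85^0.618 ≈ 95.46 kt.
Cyclone Opal: ΔP = 112; V ≈ 6.13 × 112^0.618 ≈ 113.21 kt.
Difference ≈ 95.46 − 113.21 = -17.75 → -18 kt.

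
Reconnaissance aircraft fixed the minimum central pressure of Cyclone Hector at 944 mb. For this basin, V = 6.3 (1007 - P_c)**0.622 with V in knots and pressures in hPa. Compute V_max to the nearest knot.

83 kt

ΔP = 1007 − 944 = 63 mb.
63^0.622 ≈ 13.158.
V ≈ 6.3 × 13.158 ≈ 82.9 kt.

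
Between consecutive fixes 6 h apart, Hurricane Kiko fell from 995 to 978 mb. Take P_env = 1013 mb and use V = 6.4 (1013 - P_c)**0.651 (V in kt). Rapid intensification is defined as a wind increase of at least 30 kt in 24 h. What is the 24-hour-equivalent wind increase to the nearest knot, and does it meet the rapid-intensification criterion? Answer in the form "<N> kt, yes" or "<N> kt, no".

V₁: ΔP = 18, V ≈ 6.4 × 18^0.651 ≈ 42.01 kt.
V₂: ΔP = 35, V ≈ 6.4 × 35^0.651 ≈ 64.77 kt.
ΔV over 6 h = 22.76 kt → 24 h equivalent = 22.76 × 24/6 ≈ 91.04 kt.
91 kt ≥ 30 kt ⇒ rapid intensification.

91 kt, yes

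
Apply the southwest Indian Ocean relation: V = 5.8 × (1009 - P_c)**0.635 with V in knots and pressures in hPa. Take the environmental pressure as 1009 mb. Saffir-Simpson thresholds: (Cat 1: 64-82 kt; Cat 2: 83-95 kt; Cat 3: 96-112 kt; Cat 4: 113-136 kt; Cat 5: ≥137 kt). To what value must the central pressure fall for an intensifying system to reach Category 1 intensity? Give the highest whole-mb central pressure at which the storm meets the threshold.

Category 1 begins at V = 64 kt.
Required ΔP = (64/5.8)^(1/0.635) = 11.034^1.575 ≈ 43.87 mb.
P_c ≤ 1009 − 43.87 = 965.13, so the highest integer P_c is 965 mb.

965 mb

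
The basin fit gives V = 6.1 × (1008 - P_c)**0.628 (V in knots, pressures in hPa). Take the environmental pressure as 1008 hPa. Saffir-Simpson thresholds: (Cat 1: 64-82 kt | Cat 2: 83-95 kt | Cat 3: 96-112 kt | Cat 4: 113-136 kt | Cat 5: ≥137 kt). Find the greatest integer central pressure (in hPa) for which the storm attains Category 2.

Category 2 begins at V = 83 kt.
Required ΔP = (83/6.1)^(1/0.628) = 13.607^1.592 ≈ 63.88 hPa.
P_c ≤ 1008 − 63.88 = 944.12, so the highest integer P_c is 944 hPa.

944 hPa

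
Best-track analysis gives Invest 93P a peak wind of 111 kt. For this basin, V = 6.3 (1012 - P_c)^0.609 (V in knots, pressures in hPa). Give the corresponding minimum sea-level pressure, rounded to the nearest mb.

ΔP = (V / 6.3)^(1/0.609) = (111/6.3)^1.642.
111/6.3 = 17.619; 17.619^1.642 ≈ 111.16 mb.
P_c = 1012 − 111.16 = 900.84 ≈ 901 mb.

901 mb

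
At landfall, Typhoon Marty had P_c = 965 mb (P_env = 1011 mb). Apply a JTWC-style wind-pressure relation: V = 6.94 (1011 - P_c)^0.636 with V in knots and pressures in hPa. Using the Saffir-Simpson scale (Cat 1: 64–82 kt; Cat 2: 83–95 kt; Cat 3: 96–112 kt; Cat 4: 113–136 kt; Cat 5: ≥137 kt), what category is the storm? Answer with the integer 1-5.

1

ΔP = 1011 − 965 = 46 mb.
V ≈ 6.94 × 46^0.636 = 6.94 × 11.42 ≈ 79 kt.
79 kt falls in the Category 1 band.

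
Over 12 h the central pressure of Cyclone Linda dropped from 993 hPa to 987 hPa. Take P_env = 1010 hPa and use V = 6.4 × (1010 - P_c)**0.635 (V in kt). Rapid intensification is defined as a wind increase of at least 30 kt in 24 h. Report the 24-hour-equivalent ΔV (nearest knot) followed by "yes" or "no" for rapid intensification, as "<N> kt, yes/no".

V₁: ΔP = 17, V ≈ 6.4 × 17^0.635 ≈ 38.68 kt.
V₂: ΔP = 23, V ≈ 6.4 × 23^0.635 ≈ 46.87 kt.
ΔV over 12 h = 8.19 kt → 24 h equivalent = 8.19 × 24/12 ≈ 16.38 kt.
16 kt < 30 kt ⇒ not rapid intensification.

16 kt, no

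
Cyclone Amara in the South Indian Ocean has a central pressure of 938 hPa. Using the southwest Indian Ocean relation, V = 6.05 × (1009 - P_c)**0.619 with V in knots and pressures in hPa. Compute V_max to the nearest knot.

85 kt

ΔP = 1009 − 938 = 71 hPa.
71^0.619 ≈ 13.994.
V ≈ 6.05 × 13.994 ≈ 84.7 kt.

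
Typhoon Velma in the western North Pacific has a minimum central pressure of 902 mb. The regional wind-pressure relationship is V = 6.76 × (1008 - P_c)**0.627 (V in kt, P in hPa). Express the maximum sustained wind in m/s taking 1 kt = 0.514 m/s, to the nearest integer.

ΔP = 1008 − 902 = 106 mb.
V ≈ 6.76 × 106^0.627 = 6.76 × 18.615 ≈ 125.838 kt.
125.838 × 0.514 ≈ 64.68 m/s → 65 m/s.

65 m/s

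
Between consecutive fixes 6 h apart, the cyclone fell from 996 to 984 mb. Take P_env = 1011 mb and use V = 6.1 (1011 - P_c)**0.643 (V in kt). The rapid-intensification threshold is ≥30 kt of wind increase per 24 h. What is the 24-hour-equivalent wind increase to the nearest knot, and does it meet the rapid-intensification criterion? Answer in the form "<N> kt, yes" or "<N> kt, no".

64 kt, yes

V₁: ΔP = 15, V ≈ 6.1 × 15^0.643 ≈ 34.80 kt.
V₂: ΔP = 27, V ≈ 6.1 × 27^0.643 ≈ 50.78 kt.
ΔV over 6 h = 15.98 kt → 24 h equivalent = 15.98 × 24/6 ≈ 63.92 kt.
64 kt ≥ 30 kt ⇒ rapid intensification.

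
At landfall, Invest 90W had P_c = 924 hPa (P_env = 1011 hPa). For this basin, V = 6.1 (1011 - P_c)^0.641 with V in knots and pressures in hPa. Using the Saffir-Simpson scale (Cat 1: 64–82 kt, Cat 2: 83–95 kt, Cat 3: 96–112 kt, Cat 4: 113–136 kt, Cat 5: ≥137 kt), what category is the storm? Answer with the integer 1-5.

ΔP = 1011 − 924 = 87 hPa.
V ≈ 6.1 × 87^0.641 = 6.1 × 17.51 ≈ 107 kt.
107 kt falls in the Category 3 band.

3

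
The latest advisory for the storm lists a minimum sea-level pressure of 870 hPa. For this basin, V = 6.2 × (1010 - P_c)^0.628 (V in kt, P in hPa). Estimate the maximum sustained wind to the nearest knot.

ΔP = 1010 − 870 = 140 hPa.
140^0.628 ≈ 22.272.
V ≈ 6.2 × 22.272 ≈ 138.1 kt.

138 kt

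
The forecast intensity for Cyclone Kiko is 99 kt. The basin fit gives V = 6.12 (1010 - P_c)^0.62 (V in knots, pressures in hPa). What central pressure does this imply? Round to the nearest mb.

ΔP = (V / 6.12)^(1/0.62) = (99/6.12)^1.613.
99/6.12 = 16.176; 16.176^1.613 ≈ 89.09 mb.
P_c = 1010 − 89.09 = 920.91 ≈ 921 mb.

921 mb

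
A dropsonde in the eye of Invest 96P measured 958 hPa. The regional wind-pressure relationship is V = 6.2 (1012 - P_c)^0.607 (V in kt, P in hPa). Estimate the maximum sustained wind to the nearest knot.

70 kt

ΔP = 1012 − 958 = 54 hPa.
54^0.607 ≈ 11.261.
V ≈ 6.2 × 11.261 ≈ 69.8 kt.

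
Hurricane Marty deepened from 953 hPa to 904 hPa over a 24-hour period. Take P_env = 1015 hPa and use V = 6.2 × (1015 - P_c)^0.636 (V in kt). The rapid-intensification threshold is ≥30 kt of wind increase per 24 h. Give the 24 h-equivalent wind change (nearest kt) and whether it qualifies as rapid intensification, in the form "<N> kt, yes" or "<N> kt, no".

38 kt, yes

V₁: ΔP = 62, V ≈ 6.2 × 62^0.636 ≈ 85.58 kt.
V₂: ΔP = 111, V ≈ 6.2 × 111^0.636 ≈ 123.94 kt.
ΔV over 24 h = 38.36 kt → 24 h equivalent = 38.36 × 24/24 ≈ 38.36 kt.
38 kt ≥ 30 kt ⇒ rapid intensification.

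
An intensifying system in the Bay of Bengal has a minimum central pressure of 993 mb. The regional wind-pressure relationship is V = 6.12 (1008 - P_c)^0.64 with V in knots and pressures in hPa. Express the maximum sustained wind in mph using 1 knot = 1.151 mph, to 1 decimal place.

39.9 mph

ΔP = 1008 − 993 = 15 mb.
V ≈ 6.12 × 15^0.64 = 6.12 × 5.658 ≈ 34.630 kt.
34.630 × 1.151 ≈ 39.86 mph → 39.9 mph.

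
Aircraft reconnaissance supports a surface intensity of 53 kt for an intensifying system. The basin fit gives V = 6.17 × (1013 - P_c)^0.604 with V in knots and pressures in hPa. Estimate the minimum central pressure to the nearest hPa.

ΔP = (V / 6.17)^(1/0.604) = (53/6.17)^1.656.
53/6.17 = 8.590; 8.590^1.656 ≈ 35.18 hPa.
P_c = 1013 − 35.18 = 977.82 ≈ 978 hPa.

978 hPa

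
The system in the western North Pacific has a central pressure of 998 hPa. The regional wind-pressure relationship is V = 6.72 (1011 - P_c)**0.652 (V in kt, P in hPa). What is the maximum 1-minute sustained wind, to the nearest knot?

36 kt

ΔP = 1011 − 998 = 13 hPa.
13^0.652 ≈ 5.325.
V ≈ 6.72 × 5.325 ≈ 35.8 kt.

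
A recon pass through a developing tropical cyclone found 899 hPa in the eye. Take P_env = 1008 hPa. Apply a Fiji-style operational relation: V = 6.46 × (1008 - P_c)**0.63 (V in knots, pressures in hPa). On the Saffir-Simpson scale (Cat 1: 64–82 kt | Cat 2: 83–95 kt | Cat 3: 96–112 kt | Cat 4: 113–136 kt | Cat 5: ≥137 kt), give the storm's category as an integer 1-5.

ΔP = 1008 − 899 = 109 hPa.
V ≈ 6.46 × 109^0.63 = 6.46 × 19.21 ≈ 124 kt.
124 kt falls in the Category 4 band.

4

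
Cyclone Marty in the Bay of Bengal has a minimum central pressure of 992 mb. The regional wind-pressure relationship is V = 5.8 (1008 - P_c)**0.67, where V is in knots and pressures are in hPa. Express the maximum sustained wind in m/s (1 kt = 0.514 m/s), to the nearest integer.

ΔP = 1008 − 992 = 16 mb.
V ≈ 5.8 × 16^0.67 = 5.8 × 6.409 ≈ 37.170 kt.
37.170 × 0.514 ≈ 19.11 m/s → 19 m/s.

19 m/s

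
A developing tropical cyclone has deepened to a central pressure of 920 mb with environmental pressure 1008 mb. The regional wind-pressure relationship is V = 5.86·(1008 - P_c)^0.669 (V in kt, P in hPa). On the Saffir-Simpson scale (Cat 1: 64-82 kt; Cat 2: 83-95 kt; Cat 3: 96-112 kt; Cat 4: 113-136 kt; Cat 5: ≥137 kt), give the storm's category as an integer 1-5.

ΔP = 1008 − 920 = 88 mb.
V ≈ 5.86 × 88^0.669 = 5.86 × 19.99 ≈ 117 kt.
117 kt falls in the Category 4 band.

4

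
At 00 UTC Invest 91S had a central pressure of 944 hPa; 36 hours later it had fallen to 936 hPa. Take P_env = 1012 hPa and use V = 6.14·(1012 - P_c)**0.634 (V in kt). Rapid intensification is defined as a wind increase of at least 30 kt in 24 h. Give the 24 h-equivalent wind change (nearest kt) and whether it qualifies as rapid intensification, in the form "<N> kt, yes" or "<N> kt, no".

4 kt, no

V₁: ΔP = 68, V ≈ 6.14 × 68^0.634 ≈ 89.12 kt.
V₂: ΔP = 76, V ≈ 6.14 × 76^0.634 ≈ 95.63 kt.
ΔV over 36 h = 6.51 kt → 24 h equivalent = 6.51 × 24/36 ≈ 4.34 kt.
4 kt < 30 kt ⇒ not rapid intensification.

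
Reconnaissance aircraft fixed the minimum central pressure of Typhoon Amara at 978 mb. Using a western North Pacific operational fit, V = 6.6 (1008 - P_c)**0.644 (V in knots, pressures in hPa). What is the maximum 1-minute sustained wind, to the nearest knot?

ΔP = 1008 − 978 = 30 mb.
30^0.644 ≈ 8.939.
V ≈ 6.6 × 8.939 ≈ 59.0 kt.

59 kt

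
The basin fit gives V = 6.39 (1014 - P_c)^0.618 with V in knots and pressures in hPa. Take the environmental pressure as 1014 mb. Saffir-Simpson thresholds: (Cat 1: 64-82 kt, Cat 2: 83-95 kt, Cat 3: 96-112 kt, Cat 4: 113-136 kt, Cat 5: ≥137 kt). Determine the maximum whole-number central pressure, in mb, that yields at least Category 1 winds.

Category 1 begins at V = 64 kt.
Required ΔP = (64/6.39)^(1/0.618) = 10.016^1.618 ≈ 41.61 mb.
P_c ≤ 1014 − 41.61 = 972.39, so the highest integer P_c is 972 mb.

972 mb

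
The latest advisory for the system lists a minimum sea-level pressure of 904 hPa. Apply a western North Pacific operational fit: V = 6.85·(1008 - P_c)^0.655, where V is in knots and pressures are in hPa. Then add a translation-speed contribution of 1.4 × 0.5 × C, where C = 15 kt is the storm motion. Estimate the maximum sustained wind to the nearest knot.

ΔP = 1008 − 904 = 104 hPa.
104^0.655 ≈ 20.949.
V ≈ 6.85 × 20.949 ≈ 143.5 kt.
Translation term: 1.4 × 0.5 × 15 = 10.5 kt.
Corrected V ≈ 154 kt → 154 kt.

154 kt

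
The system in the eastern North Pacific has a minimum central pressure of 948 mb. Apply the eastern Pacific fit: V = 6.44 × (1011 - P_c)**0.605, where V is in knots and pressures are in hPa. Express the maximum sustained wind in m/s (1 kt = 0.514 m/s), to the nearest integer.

ΔP = 1011 − 948 = 63 mb.
V ≈ 6.44 × 63^0.605 = 6.44 × 12.263 ≈ 78.975 kt.
78.975 × 0.514 ≈ 40.59 m/s → 41 m/s.

41 m/s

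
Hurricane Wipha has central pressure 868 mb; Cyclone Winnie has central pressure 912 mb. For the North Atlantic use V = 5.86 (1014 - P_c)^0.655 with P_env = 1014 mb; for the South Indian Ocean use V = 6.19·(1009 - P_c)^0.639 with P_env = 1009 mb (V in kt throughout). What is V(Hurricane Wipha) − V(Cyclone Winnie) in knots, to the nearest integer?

38 kt

Hurricane Wipha: ΔP = 146; V ≈ 5.86 × 146^0.655 ≈ 153.30 kt.
Cyclone Winnie: ΔP = 97; V ≈ 6.19 × 97^0.639 ≈ 115.14 kt.
Difference ≈ 153.30 − 115.14 = 38.16 → 38 kt.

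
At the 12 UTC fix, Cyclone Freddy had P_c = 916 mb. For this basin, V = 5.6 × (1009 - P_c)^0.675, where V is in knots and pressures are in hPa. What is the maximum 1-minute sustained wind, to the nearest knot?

ΔP = 1009 − 916 = 93 mb.
93^0.675 ≈ 21.317.
V ≈ 5.6 × 21.317 ≈ 119.4 kt.

119 kt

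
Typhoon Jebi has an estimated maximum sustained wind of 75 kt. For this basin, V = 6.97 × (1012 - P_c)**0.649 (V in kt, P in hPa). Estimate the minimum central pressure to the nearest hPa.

973 hPa

ΔP = (V / 6.97)^(1/0.649) = (75/6.97)^1.541.
75/6.97 = 10.760; 10.760^1.541 ≈ 38.89 hPa.
P_c = 1012 − 38.89 = 973.11 ≈ 973 hPa.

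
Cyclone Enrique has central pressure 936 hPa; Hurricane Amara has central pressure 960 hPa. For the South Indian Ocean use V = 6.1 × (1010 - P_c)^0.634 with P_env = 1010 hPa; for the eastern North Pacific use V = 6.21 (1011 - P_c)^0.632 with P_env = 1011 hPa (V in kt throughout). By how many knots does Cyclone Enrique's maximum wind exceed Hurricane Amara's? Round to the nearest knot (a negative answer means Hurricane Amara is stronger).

19 kt

Cyclone Enrique: ΔP = 74; V ≈ 6.1 × 74^0.634 ≈ 93.42 kt.
Hurricane Amara: ΔP = 51; V ≈ 6.21 × 51^0.632 ≈ 74.52 kt.
Difference ≈ 93.42 − 74.52 = 18.90 → 19 kt.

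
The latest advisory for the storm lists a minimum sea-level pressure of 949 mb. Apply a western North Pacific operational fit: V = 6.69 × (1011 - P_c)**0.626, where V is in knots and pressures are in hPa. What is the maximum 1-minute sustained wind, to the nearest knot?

89 kt

ΔP = 1011 − 949 = 62 mb.
62^0.626 ≈ 13.245.
V ≈ 6.69 × 13.245 ≈ 88.6 kt.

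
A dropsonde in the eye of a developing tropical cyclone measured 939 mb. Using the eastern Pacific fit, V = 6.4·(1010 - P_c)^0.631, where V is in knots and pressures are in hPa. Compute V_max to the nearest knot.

94 kt

ΔP = 1010 − 939 = 71 mb.
71^0.631 ≈ 14.728.
V ≈ 6.4 × 14.728 ≈ 94.3 kt.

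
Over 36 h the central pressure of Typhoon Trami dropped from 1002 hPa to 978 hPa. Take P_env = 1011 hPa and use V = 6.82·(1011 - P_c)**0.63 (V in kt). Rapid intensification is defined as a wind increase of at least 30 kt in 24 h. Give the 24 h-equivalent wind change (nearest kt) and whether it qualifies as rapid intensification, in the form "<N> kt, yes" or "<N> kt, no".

23 kt, no

V₁: ΔP = 9, V ≈ 6.82 × 9^0.63 ≈ 27.22 kt.
V₂: ΔP = 33, V ≈ 6.82 × 33^0.63 ≈ 61.72 kt.
ΔV over 36 h = 34.50 kt → 24 h equivalent = 34.50 × 24/36 ≈ 23.00 kt.
23 kt < 30 kt ⇒ not rapid intensification.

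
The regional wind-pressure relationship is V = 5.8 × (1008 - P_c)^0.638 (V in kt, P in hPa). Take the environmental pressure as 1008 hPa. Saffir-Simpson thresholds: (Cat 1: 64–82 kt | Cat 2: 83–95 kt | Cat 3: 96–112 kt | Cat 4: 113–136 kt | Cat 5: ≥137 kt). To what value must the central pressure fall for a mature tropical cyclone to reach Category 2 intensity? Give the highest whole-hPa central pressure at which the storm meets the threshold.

Category 2 begins at V = 83 kt.
Required ΔP = (83/5.8)^(1/0.638) = 14.310^1.567 ≈ 64.77 hPa.
P_c ≤ 1008 − 64.77 = 943.23, so the highest integer P_c is 943 hPa.

943 hPa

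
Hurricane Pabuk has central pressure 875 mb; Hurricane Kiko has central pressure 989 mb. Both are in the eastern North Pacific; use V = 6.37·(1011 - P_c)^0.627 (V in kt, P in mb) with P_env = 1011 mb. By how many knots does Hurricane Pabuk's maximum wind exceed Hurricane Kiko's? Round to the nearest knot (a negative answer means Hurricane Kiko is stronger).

Hurricane Pabuk: ΔP = 136; V ≈ 6.37 × 136^0.627 ≈ 138.63 kt.
Hurricane Kiko: ΔP = 22; V ≈ 6.37 × 22^0.627 ≈ 44.24 kt.
Difference ≈ 138.63 − 44.24 = 94.39 → 94 kt.

94 kt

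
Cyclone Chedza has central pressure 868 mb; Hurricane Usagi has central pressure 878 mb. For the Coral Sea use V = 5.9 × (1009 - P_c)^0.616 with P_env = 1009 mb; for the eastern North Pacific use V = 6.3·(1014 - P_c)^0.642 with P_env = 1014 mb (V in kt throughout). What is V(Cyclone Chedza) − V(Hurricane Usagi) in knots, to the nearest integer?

-23 kt

Cyclone Chedza: ΔP = 141; V ≈ 5.9 × 141^0.616 ≈ 124.39 kt.
Hurricane Usagi: ΔP = 136; V ≈ 6.3 × 136^0.642 ≈ 147.60 kt.
Difference ≈ 124.39 − 147.60 = -23.21 → -23 kt.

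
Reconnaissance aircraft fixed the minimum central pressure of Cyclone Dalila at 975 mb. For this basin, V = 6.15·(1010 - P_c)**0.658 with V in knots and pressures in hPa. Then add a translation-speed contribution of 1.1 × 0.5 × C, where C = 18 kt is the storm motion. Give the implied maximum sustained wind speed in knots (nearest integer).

74 kt

ΔP = 1010 − 975 = 35 mb.
35^0.658 ≈ 10.375.
V ≈ 6.15 × 10.375 ≈ 63.8 kt.
Translation term: 1.1 × 0.5 × 18 = 9.9 kt.
Corrected V ≈ 73.7 kt → 74 kt.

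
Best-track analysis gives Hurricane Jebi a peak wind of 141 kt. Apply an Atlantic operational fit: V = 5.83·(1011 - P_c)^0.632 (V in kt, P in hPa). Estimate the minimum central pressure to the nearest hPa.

856 hPa

ΔP = (V / 5.83)^(1/0.632) = (141/5.83)^1.582.
141/5.83 = 24.185; 24.185^1.582 ≈ 154.58 hPa.
P_c = 1011 − 154.58 = 856.42 ≈ 856 hPa.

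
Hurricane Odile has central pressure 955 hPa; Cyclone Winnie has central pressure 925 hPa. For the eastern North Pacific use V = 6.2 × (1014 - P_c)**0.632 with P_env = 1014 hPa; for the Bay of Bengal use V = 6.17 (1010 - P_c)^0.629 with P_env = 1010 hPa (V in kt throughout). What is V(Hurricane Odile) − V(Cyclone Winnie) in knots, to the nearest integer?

Hurricane Odile: ΔP = 59; V ≈ 6.2 × 59^0.632 ≈ 81.58 kt.
Cyclone Winnie: ΔP = 85; V ≈ 6.17 × 85^0.629 ≈ 100.90 kt.
Difference ≈ 81.58 − 100.90 = -19.32 → -19 kt.

-19 kt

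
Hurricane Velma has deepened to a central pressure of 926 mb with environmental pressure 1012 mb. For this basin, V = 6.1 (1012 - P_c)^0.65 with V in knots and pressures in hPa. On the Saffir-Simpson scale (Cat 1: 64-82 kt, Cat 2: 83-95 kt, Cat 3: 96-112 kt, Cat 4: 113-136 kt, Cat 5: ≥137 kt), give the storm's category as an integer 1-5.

3

ΔP = 1012 − 926 = 86 mb.
V ≈ 6.1 × 86^0.65 = 6.1 × 18.09 ≈ 110 kt.
110 kt falls in the Category 3 band.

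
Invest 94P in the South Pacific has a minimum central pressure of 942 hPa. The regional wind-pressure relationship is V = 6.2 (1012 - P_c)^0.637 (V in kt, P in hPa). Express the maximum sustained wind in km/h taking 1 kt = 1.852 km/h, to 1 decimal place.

171.9 km/h

ΔP = 1012 − 942 = 70 hPa.
V ≈ 6.2 × 70^0.637 = 6.2 × 14.974 ≈ 92.837 kt.
92.837 × 1.852 ≈ 171.93 km/h → 171.9 km/h.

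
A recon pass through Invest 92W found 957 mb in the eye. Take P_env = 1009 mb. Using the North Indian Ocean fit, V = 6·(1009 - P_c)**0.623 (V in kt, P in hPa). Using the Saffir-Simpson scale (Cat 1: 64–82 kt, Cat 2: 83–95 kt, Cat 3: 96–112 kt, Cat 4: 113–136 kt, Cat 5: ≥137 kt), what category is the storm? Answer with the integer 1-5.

ΔP = 1009 − 957 = 52 mb.
V ≈ 6 × 52^0.623 = 6 × 11.72 ≈ 70 kt.
70 kt falls in the Category 1 band.

1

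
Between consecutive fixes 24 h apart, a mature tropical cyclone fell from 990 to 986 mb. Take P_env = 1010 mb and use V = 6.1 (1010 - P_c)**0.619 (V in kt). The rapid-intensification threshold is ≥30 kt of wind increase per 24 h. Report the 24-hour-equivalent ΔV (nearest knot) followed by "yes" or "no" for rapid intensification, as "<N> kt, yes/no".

V₁: ΔP = 20, V ≈ 6.1 × 20^0.619 ≈ 38.96 kt.
V₂: ΔP = 24, V ≈ 6.1 × 24^0.619 ≈ 43.62 kt.
ΔV over 24 h = 4.66 kt → 24 h equivalent = 4.66 × 24/24 ≈ 4.66 kt.
5 kt < 30 kt ⇒ not rapid intensification.

5 kt, no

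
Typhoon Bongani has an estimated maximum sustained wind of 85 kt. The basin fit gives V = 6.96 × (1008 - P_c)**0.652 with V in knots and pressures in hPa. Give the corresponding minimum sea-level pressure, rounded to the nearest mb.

962 mb

ΔP = (V / 6.96)^(1/0.652) = (85/6.96)^1.534.
85/6.96 = 12.213; 12.213^1.534 ≈ 46.44 mb.
P_c = 1008 − 46.44 = 961.56 ≈ 962 mb.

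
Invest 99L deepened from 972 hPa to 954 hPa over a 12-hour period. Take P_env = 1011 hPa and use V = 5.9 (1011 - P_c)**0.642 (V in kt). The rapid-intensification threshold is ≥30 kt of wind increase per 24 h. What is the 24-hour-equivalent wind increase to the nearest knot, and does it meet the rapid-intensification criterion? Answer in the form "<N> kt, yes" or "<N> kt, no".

V₁: ΔP = 39, V ≈ 5.9 × 39^0.642 ≈ 61.99 kt.
V₂: ΔP = 57, V ≈ 5.9 × 57^0.642 ≈ 79.09 kt.
ΔV over 12 h = 17.10 kt → 24 h equivalent = 17.10 × 24/12 ≈ 34.20 kt.
34 kt ≥ 30 kt ⇒ rapid intensification.

34 kt, yes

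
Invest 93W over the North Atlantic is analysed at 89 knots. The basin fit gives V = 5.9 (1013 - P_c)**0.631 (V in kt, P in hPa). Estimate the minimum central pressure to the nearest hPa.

939 hPa

ΔP = (V / 5.9)^(1/0.631) = (89/5.9)^1.585.
89/5.9 = 15.085; 15.085^1.585 ≈ 73.74 hPa.
P_c = 1013 − 73.74 = 939.26 ≈ 939 hPa.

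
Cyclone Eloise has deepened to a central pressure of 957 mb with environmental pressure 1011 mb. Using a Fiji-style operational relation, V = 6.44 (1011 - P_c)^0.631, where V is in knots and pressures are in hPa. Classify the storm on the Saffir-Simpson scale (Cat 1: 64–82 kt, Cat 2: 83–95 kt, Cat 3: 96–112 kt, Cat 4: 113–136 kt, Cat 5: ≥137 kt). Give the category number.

ΔP = 1011 − 957 = 54 mb.
V ≈ 6.44 × 54^0.631 = 6.44 × 12.39 ≈ 80 kt.
80 kt falls in the Category 1 band.

1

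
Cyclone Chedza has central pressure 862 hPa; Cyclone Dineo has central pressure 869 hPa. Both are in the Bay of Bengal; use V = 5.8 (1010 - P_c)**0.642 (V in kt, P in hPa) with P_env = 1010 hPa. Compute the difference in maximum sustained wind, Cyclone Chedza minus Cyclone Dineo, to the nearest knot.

Cyclone Chedza: ΔP = 148; V ≈ 5.8 × 148^0.642 ≈ 143.46 kt.
Cyclone Dineo: ΔP = 141; V ≈ 5.8 × 141^0.642 ≈ 139.07 kt.
Difference ≈ 143.46 − 139.07 = 4.39 → 4 kt.

4 kt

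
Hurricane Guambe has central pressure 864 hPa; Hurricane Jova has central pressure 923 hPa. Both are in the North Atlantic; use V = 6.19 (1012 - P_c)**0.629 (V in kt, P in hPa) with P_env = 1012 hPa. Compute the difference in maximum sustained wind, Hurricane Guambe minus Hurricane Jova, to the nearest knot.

Hurricane Guambe: ΔP = 148; V ≈ 6.19 × 148^0.629 ≈ 143.48 kt.
Hurricane Jova: ΔP = 89; V ≈ 6.19 × 89^0.629 ≈ 104.20 kt.
Difference ≈ 143.48 − 104.20 = 39.28 → 39 kt.

39 kt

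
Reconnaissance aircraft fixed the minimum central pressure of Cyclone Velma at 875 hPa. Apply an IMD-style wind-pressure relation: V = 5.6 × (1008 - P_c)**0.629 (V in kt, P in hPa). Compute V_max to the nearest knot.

121 kt

ΔP = 1008 − 875 = 133 hPa.
133^0.629 ≈ 21.672.
V ≈ 5.6 × 21.672 ≈ 121.4 kt.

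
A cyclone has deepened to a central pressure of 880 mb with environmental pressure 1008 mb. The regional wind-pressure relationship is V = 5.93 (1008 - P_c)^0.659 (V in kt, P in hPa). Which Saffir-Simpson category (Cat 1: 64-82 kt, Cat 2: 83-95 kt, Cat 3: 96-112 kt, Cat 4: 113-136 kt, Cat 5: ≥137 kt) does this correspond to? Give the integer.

ΔP = 1008 − 880 = 128 mb.
V ≈ 5.93 × 128^0.659 = 5.93 × 24.47 ≈ 145 kt.
145 kt falls in the Category 5 band.

5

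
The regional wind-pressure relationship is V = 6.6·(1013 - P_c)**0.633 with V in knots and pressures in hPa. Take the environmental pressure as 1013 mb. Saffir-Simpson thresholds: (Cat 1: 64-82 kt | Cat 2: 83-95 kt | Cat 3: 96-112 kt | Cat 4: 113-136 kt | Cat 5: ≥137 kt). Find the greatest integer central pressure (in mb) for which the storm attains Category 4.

Category 4 begins at V = 113 kt.
Required ΔP = (113/6.6)^(1/0.633) = 17.121^1.580 ≈ 88.86 mb.
P_c ≤ 1013 − 88.86 = 924.14, so the highest integer P_c is 924 mb.

924 mb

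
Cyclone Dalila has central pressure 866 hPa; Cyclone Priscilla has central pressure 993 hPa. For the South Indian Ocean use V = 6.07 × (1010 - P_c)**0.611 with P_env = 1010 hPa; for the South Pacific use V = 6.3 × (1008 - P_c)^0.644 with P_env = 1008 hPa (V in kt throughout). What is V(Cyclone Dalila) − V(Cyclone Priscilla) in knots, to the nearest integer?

Cyclone Dalila: ΔP = 144; V ≈ 6.07 × 144^0.611 ≈ 126.46 kt.
Cyclone Priscilla: ΔP = 15; V ≈ 6.3 × 15^0.644 ≈ 36.04 kt.
Difference ≈ 126.46 − 36.04 = 90.42 → 90 kt.

90 kt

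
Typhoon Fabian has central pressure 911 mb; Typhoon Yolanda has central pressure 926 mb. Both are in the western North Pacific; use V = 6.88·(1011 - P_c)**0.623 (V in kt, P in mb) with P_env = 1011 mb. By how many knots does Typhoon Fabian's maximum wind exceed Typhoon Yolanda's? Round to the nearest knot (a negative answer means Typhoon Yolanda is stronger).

Typhoon Fabian: ΔP = 100; V ≈ 6.88 × 100^0.623 ≈ 121.22 kt.
Typhoon Yolanda: ΔP = 85; V ≈ 6.88 × 85^0.623 ≈ 109.55 kt.
Difference ≈ 121.22 − 109.55 = 11.67 → 12 kt.

12 kt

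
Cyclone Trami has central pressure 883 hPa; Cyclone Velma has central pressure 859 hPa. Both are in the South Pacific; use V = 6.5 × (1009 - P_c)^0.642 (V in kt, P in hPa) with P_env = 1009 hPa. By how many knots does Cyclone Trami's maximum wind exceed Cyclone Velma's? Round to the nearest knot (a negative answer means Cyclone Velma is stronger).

-17 kt

Cyclone Trami: ΔP = 126; V ≈ 6.5 × 126^0.642 ≈ 144.99 kt.
Cyclone Velma: ΔP = 150; V ≈ 6.5 × 150^0.642 ≈ 162.17 kt.
Difference ≈ 144.99 − 162.17 = -17.18 → -17 kt.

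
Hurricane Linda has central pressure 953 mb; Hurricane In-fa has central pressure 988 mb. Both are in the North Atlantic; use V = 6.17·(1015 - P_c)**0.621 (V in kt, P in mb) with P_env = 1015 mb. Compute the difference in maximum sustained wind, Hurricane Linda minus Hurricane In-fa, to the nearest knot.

Hurricane Linda: ΔP = 62; V ≈ 6.17 × 62^0.621 ≈ 80.05 kt.
Hurricane In-fa: ΔP = 27; V ≈ 6.17 × 27^0.621 ≈ 47.77 kt.
Difference ≈ 80.05 − 47.77 = 32.28 → 32 kt.

32 kt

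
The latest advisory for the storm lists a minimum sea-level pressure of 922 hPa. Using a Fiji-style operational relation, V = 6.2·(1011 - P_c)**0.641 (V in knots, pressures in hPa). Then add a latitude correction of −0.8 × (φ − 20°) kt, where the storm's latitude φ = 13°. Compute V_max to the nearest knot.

116 kt

ΔP = 1011 − 922 = 89 hPa.
89^0.641 ≈ 17.765.
V ≈ 6.2 × 17.765 ≈ 110.1 kt.
Latitude correction: −0.8 × (13 − 20) = 5.6 kt.
Corrected V ≈ 115.7 kt → 116 kt.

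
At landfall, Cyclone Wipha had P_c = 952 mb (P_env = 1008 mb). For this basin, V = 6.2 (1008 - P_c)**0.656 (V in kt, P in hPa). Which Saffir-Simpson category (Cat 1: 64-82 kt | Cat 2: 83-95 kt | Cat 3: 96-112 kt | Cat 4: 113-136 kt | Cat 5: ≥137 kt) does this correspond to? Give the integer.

ΔP = 1008 − 952 = 56 mb.
V ≈ 6.2 × 56^0.656 = 6.2 × 14.02 ≈ 87 kt.
87 kt falls in the Category 2 band.

2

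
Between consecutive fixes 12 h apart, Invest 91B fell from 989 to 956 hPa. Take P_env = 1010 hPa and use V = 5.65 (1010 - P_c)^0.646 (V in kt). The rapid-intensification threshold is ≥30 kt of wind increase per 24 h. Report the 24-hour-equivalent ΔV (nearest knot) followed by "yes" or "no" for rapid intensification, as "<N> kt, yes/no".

68 kt, yes

V₁: ΔP = 21, V ≈ 5.65 × 21^0.646 ≈ 40.38 kt.
V₂: ΔP = 54, V ≈ 5.65 × 54^0.646 ≈ 74.33 kt.
ΔV over 12 h = 33.95 kt → 24 h equivalent = 33.95 × 24/12 ≈ 67.90 kt.
68 kt ≥ 30 kt ⇒ rapid intensification.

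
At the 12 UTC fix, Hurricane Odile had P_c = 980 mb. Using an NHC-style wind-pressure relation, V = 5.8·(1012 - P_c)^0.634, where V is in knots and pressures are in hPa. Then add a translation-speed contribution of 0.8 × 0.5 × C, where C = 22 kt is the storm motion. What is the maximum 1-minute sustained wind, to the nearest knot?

61 kt

ΔP = 1012 − 980 = 32 mb.
32^0.634 ≈ 9.000.
V ≈ 5.8 × 9.000 ≈ 52.2 kt.
Translation term: 0.8 × 0.5 × 22 = 8.8 kt.
Corrected V ≈ 61 kt → 61 kt.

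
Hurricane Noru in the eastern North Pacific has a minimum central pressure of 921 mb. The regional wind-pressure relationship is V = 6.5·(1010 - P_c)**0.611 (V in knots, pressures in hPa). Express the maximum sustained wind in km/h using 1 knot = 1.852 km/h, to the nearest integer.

187 km/h

ΔP = 1010 − 921 = 89 mb.
V ≈ 6.5 × 89^0.611 = 6.5 × 15.527 ≈ 100.923 kt.
100.923 × 1.852 ≈ 186.91 km/h → 187 km/h.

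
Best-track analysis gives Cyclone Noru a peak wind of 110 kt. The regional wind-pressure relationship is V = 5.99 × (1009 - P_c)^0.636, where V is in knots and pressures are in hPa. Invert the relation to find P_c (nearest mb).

912 mb

ΔP = (V / 5.99)^(1/0.636) = (110/5.99)^1.572.
110/5.99 = 18.364; 18.364^1.572 ≈ 97.13 mb.
P_c = 1009 − 97.13 = 911.87 ≈ 912 mb.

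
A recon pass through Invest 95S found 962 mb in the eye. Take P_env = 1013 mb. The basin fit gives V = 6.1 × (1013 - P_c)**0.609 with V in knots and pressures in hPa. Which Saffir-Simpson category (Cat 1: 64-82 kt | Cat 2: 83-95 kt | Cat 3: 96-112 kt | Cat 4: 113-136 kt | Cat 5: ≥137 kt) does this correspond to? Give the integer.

1

ΔP = 1013 − 962 = 51 mb.
V ≈ 6.1 × 51^0.609 = 6.1 × 10.96 ≈ 67 kt.
67 kt falls in the Category 1 band.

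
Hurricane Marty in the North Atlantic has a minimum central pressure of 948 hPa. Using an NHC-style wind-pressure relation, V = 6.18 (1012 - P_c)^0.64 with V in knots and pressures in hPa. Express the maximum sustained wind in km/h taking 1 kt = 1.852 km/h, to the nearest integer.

ΔP = 1012 − 948 = 64 hPa.
V ≈ 6.18 × 64^0.64 = 6.18 × 14.320 ≈ 88.500 kt.
88.500 × 1.852 ≈ 163.90 km/h → 164 km/h.

164 km/h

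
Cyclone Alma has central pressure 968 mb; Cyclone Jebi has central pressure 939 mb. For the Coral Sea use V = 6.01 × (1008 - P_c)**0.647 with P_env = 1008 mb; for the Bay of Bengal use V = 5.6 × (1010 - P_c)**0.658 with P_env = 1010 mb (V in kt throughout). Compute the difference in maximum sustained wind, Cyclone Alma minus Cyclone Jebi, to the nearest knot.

-27 kt

Cyclone Alma: ΔP = 40; V ≈ 6.01 × 40^0.647 ≈ 65.37 kt.
Cyclone Jebi: ΔP = 71; V ≈ 5.6 × 71^0.658 ≈ 92.54 kt.
Difference ≈ 65.37 − 92.54 = -27.17 → -27 kt.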